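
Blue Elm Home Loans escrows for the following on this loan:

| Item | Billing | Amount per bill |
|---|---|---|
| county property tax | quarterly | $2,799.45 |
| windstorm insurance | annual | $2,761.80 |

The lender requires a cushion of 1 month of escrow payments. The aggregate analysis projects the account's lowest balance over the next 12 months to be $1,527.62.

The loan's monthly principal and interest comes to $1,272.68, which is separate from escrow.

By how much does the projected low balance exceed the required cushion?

$364.32

County property tax: $2,799.45 × 4 = $11,197.80/yr
Windstorm insurance: $2,761.80/yr
Combined annual = $13,959.60
Monthly escrow = $13,959.60 ÷ 12 = $1,163.30
Required reserve = 1 × $1,163.30 = $1,163.30
Surplus = $1,527.62 − $1,163.30 = $364.32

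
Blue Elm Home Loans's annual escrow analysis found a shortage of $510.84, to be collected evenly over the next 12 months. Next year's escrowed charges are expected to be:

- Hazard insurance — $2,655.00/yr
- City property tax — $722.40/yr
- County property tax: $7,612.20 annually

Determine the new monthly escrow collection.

$958.37

Hazard insurance = $2,655.00/yr
City property tax = $722.40/yr
County property tax = $7,612.20/yr
Annual escrow total = $2,655.00 + $722.40 + $7,612.20 = $10,989.60
Per month = $10,989.60 ÷ 12 = $915.80
Shortage per month = $510.84 ÷ 12 = $42.57
Adjusted monthly = $915.80 + $42.57 = $958.37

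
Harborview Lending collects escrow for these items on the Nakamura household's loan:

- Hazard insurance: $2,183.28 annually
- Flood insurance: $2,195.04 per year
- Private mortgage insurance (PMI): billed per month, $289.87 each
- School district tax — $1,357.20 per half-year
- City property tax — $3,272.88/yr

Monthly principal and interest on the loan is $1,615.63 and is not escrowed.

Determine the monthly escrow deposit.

Hazard insurance = $2,183.28 annually
Flood insurance = $2,195.04 annually
Private mortgage insurance (PMI) = $289.87 × 12 = $3,478.44 annually
School district tax = $1,357.20 × 2 = $2,714.40 annually
City property tax = $3,272.88 annually
Total annual escrow = $13,844.04
Monthly = $13,844.04 ÷ 12 = $1,153.67

$1,153.67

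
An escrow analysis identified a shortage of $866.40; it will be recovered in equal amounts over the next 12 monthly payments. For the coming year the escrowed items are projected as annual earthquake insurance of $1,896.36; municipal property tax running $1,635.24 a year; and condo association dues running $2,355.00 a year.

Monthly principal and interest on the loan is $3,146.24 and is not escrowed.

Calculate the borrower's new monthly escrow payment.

$562.75

Earthquake insurance: $1,896.36
Municipal property tax: $1,635.24
Condo association dues: $2,355.00
Total annual escrow = $1,896.36 + $1,635.24 + $2,355.00 = $5,886.60
Monthly = $5,886.60 ÷ 12 = $490.55
Monthly shortage recovery: $866.40 ÷ 12 = $72.20
Adjusted monthly = $490.55 + $72.20 = $562.75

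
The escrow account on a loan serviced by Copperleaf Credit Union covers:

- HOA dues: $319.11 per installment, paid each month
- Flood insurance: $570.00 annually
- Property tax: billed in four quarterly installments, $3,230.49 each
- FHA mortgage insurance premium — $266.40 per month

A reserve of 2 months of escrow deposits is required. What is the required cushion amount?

$3,419.68

HOA dues — $319.11 × 12 = $3,829.32
Flood insurance — $570.00
Property tax — $3,230.49 × 4 = $12,921.96
FHA mortgage insurance premium — $266.40 × 12 = $3,196.80
Combined annual = $3,829.32 + $570.00 + $12,921.96 + $3,196.80 = $20,518.08
Per month = $20,518.08 ÷ 12 = $1,709.84
Required cushion = 2 × $1,709.84 = $3,419.68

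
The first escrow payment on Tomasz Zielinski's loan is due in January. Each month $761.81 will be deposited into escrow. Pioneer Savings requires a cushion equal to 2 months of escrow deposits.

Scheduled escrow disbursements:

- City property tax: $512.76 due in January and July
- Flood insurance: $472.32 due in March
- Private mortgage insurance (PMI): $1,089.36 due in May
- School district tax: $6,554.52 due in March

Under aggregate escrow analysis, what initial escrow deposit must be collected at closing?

$6,777.79

Cushion = 2 × $761.81 = $1,523.62
Trial balance (start $0, +$761.81 each month, − disbursements):
  Jan: +$761.81 − $512.76 → $249.05
  Feb: +$761.81 → $1,010.86
  Mar: +$761.81 − $7,026.84 → -$5,254.17
  Apr: +$761.81 → -$4,492.36
  May: +$761.81 − $1,089.36 → -$4,819.91
  Jun: +$761.81 → -$4,058.10
  Jul: +$761.81 − $512.76 → -$3,809.05
  Aug: +$761.81 → -$3,047.24
  Sep: +$761.81 → -$2,285.43
  Oct: +$761.81 → -$1,523.62
  Nov: +$761.81 → -$761.81
  Dec: +$761.81 → $0.00
Lowest trial balance = -$5,254.17 (Mar)
Initial deposit = cushion − low point = $1,523.62 − (-$5,254.17) = $6,777.79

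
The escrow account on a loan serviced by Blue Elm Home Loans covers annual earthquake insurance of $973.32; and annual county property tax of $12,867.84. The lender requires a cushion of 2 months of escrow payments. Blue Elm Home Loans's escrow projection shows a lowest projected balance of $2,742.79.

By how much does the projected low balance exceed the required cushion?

Earthquake insurance — $973.32/yr
County property tax — $12,867.84/yr
Combined annual = $13,841.16
Base monthly escrow = $13,841.16 ÷ 12 = $1,153.43
Required reserve = 2 × $1,153.43 = $2,306.86
Excess over cushion: $2,742.79 − $2,306.86 = $435.93

$435.93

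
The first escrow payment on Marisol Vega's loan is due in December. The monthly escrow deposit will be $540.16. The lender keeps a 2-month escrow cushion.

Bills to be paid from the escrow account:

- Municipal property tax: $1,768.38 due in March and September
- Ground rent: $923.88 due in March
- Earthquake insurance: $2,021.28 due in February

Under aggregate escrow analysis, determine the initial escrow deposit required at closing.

Cushion = 2 × $540.16 = $1,080.32
Trial balance (start $0, +$540.16 each month, − disbursements):
  Dec: +$540.16 → $540.16
  Jan: +$540.16 → $1,080.32
  Feb: +$540.16 − $2,021.28 → -$400.80
  Mar: +$540.16 − $2,692.26 → -$2,552.90
  Apr: +$540.16 → -$2,012.74
  May: +$540.16 → -$1,472.58
  Jun: +$540.16 → -$932.42
  Jul: +$540.16 → -$392.26
  Aug: +$540.16 → $147.90
  Sep: +$540.16 − $1,768.38 → -$1,080.32
  Oct: +$540.16 → -$540.16
  Nov: +$540.16 → $0.00
Lowest trial balance = -$2,552.90 (Mar)
Initial deposit = cushion − low point = $1,080.32 − (-$2,552.90) = $3,633.22

$3,633.22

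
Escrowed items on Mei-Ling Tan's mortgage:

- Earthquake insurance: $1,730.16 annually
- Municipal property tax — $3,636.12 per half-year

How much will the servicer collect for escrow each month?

Earthquake insurance = $1,730.16
Municipal property tax = $3,636.12 × 2 = $7,272.24
Yearly total = $1,730.16 + $7,272.24 = $9,002.40
Per month = $9,002.40 ÷ 12 = $750.20

$750.20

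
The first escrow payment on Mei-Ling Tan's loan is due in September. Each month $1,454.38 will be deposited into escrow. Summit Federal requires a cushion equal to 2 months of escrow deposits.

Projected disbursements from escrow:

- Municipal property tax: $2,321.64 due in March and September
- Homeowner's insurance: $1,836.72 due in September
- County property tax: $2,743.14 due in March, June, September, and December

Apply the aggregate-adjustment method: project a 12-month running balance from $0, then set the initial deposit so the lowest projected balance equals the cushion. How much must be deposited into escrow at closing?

$8,355.88

Cushion = 2 × $1,454.38 = $2,908.76
Trial balance (start $0, +$1,454.38 each month, − disbursements):
  Sep: +$1,454.38 − $6,901.50 → -$5,447.12
  Oct: +$1,454.38 → -$3,992.74
  Nov: +$1,454.38 → -$2,538.36
  Dec: +$1,454.38 − $2,743.14 → -$3,827.12
  Jan: +$1,454.38 → -$2,372.74
  Feb: +$1,454.38 → -$918.36
  Mar: +$1,454.38 − $5,064.78 → -$4,528.76
  Apr: +$1,454.38 → -$3,074.38
  May: +$1,454.38 → -$1,620.00
  Jun: +$1,454.38 − $2,743.14 → -$2,908.76
  Jul: +$1,454.38 → -$1,454.38
  Aug: +$1,454.38 → $0.00
Lowest trial balance = -$5,447.12 (Sep)
Initial deposit = cushion − low point = $2,908.76 − (-$5,447.12) = $8,355.88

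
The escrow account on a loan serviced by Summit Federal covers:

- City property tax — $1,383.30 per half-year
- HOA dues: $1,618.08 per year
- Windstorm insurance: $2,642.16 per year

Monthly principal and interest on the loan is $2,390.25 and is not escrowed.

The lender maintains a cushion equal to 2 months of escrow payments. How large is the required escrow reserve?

City property tax = $1,383.30 × 2 = $2,766.60 annually
HOA dues = $1,618.08 annually
Windstorm insurance = $2,642.16 annually
Yearly total = $2,766.60 + $1,618.08 + $2,642.16 = $7,026.84
Base monthly escrow = $7,026.84 / 12 = $585.57
Reserve = 2 × $585.57 = $1,171.14

$1,171.14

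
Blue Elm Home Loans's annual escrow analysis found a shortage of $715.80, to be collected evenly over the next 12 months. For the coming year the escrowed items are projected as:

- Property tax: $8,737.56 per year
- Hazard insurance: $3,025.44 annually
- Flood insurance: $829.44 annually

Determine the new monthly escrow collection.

$1,109.02

Property tax: $8,737.56 annually
Hazard insurance: $3,025.44 annually
Flood insurance: $829.44 annually
Total per year = $8,737.56 + $3,025.44 + $829.44 = $12,592.44
Monthly escrow = $12,592.44 ÷ 12 = $1,049.37
Shortage spread = $715.80 ÷ 12 = $59.65/mo
Adjusted monthly = $1,049.37 + $59.65 = $1,109.02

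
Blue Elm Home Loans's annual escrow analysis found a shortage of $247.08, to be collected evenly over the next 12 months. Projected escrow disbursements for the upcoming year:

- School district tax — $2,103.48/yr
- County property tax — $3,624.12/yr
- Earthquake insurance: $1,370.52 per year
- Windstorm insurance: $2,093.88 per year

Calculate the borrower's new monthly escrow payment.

School district tax: $2,103.48 per year
County property tax: $3,624.12 per year
Earthquake insurance: $1,370.52 per year
Windstorm insurance: $2,093.88 per year
Total per year = $9,192.00
Monthly escrow = $9,192.00 / 12 = $766.00
Shortage per month = $247.08 ÷ 12 = $20.59
New monthly escrow = $766.00 + $20.59 = $786.59

$786.59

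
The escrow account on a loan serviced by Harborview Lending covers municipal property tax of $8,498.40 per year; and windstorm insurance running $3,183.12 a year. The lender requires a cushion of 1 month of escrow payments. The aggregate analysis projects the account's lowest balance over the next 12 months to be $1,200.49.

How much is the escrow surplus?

$227.03

Municipal property tax — $8,498.40 per year
Windstorm insurance — $3,183.12 per year
Combined annual = $11,681.52
Base monthly escrow = $11,681.52 ÷ 12 = $973.46
Cushion = 1 × $973.46 = $973.46
Excess over cushion: $1,200.49 − $973.46 = $227.03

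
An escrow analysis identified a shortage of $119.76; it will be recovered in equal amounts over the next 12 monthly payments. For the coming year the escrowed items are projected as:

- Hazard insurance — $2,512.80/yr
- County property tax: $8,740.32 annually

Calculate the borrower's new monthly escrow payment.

$947.74

Hazard insurance: $2,512.80
County property tax: $8,740.32
Total per year = $11,253.12
Base monthly escrow = $11,253.12 ÷ 12 = $937.76
Shortage per month = $119.76 / 12 = $9.98
New monthly escrow = $937.76 + $9.98 = $947.74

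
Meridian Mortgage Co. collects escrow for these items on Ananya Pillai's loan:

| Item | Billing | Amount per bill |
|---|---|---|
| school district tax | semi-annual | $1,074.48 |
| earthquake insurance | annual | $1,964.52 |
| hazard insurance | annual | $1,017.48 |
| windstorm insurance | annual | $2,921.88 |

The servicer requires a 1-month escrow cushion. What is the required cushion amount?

School district tax: $1,074.48 × 2 = $2,148.96
Earthquake insurance: $1,964.52
Hazard insurance: $1,017.48
Windstorm insurance: $2,921.88
Combined annual = $2,148.96 + $1,964.52 + $1,017.48 + $2,921.88 = $8,052.84
Monthly escrow = $8,052.84 ÷ 12 = $671.07
Reserve = 1 × $671.07 = $671.07

$671.07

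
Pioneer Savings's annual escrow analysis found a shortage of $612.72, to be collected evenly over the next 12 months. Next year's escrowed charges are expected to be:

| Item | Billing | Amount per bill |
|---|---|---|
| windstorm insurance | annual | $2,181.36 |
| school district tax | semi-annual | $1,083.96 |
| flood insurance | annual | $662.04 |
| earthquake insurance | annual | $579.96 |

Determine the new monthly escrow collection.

$517.00

Windstorm insurance = $2,181.36 annually
School district tax = $1,083.96 × 2 = $2,167.92 annually
Flood insurance = $662.04 annually
Earthquake insurance = $579.96 annually
Total per year = $2,181.36 + $2,167.92 + $662.04 + $579.96 = $5,591.28
Monthly = $5,591.28 ÷ 12 = $465.94
Shortage per month = $612.72 / 12 = $51.06
Adjusted monthly = $465.94 + $51.06 = $517.00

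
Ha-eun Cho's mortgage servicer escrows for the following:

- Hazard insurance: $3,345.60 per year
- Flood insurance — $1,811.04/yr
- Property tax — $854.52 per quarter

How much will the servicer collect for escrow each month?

Hazard insurance: $3,345.60
Flood insurance: $1,811.04
Property tax: $854.52 × 4 = $3,418.08
Combined annual = $3,345.60 + $1,811.04 + $3,418.08 = $8,574.72
Per month = $8,574.72 ÷ 12 = $714.56

$714.56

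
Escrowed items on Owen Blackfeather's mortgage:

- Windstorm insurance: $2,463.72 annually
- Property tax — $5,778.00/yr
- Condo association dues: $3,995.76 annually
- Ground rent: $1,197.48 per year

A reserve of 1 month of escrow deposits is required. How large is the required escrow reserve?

$1,119.58

Windstorm insurance — $2,463.72/yr
Property tax — $5,778.00/yr
Condo association dues — $3,995.76/yr
Ground rent — $1,197.48/yr
Combined annual = $2,463.72 + $5,778.00 + $3,995.76 + $1,197.48 = $13,434.96
Base monthly escrow = $13,434.96 ÷ 12 = $1,119.58
Required cushion = 1 × $1,119.58 = $1,119.58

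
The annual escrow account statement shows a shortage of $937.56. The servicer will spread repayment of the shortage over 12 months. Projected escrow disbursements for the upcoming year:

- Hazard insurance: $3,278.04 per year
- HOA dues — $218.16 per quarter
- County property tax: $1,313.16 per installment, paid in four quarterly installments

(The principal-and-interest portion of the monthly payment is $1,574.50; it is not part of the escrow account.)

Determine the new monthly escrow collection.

Hazard insurance: $3,278.04/yr
HOA dues: $218.16 × 4 = $872.64/yr
County property tax: $1,313.16 × 4 = $5,252.64/yr
Annual escrow total = $3,278.04 + $872.64 + $5,252.64 = $9,403.32
Monthly = $9,403.32 / 12 = $783.61
Shortage per month = $937.56 / 12 = $78.13
Adjusted monthly = $783.61 + $78.13 = $861.74

$861.74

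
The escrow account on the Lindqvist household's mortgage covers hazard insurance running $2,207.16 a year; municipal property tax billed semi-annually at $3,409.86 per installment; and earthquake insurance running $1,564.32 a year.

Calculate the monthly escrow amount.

$882.60

Hazard insurance: $2,207.16/yr
Municipal property tax: $3,409.86 × 2 = $6,819.72/yr
Earthquake insurance: $1,564.32/yr
Yearly total = $2,207.16 + $6,819.72 + $1,564.32 = $10,591.20
Per month = $10,591.20 ÷ 12 = $882.60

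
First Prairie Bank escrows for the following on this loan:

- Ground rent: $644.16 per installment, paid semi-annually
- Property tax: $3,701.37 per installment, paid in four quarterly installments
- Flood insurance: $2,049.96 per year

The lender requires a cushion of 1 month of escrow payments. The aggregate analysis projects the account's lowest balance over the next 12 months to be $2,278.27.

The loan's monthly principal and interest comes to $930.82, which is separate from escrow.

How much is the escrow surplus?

Ground rent — $644.16 × 2 = $1,288.32 per year
Property tax — $3,701.37 × 4 = $14,805.48 per year
Flood insurance — $2,049.96 per year
Annual escrow total = $1,288.32 + $14,805.48 + $2,049.96 = $18,143.76
Base monthly escrow = $18,143.76 ÷ 12 = $1,511.98
Required reserve = 1 × $1,511.98 = $1,511.98
Excess over cushion: $2,278.27 − $1,511.98 = $766.29

$766.29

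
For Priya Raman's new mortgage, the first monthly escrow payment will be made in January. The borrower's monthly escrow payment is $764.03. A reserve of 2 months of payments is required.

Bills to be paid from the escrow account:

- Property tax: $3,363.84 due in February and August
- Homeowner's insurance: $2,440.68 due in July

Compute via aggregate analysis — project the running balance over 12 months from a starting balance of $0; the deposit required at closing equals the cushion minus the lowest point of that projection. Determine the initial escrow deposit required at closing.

$4,584.18

Cushion = 2 × $764.03 = $1,528.06
Trial balance (start $0, +$764.03 each month, − disbursements):
  Jan: +$764.03 → $764.03
  Feb: +$764.03 − $3,363.84 → -$1,835.78
  Mar: +$764.03 → -$1,071.75
  Apr: +$764.03 → -$307.72
  May: +$764.03 → $456.31
  Jun: +$764.03 → $1,220.34
  Jul: +$764.03 − $2,440.68 → -$456.31
  Aug: +$764.03 − $3,363.84 → -$3,056.12
  Sep: +$764.03 → -$2,292.09
  Oct: +$764.03 → -$1,528.06
  Nov: +$764.03 → -$764.03
  Dec: +$764.03 → $0.00
Lowest trial balance = -$3,056.12 (Aug)
Initial deposit = cushion − low point = $1,528.06 − (-$3,056.12) = $4,584.18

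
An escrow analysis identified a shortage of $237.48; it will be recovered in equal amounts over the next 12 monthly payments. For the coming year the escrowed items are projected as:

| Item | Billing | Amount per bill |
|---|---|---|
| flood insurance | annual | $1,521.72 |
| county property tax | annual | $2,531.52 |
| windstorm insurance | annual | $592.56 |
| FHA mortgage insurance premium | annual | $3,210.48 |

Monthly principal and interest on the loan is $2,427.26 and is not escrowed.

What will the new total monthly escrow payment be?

Flood insurance — $1,521.72/yr
County property tax — $2,531.52/yr
Windstorm insurance — $592.56/yr
FHA mortgage insurance premium — $3,210.48/yr
Total annual escrow = $1,521.72 + $2,531.52 + $592.56 + $3,210.48 = $7,856.28
Base monthly escrow = $7,856.28 / 12 = $654.69
Shortage spread = $237.48 ÷ 12 = $19.79/mo
New monthly escrow = $654.69 + $19.79 = $674.48

$674.48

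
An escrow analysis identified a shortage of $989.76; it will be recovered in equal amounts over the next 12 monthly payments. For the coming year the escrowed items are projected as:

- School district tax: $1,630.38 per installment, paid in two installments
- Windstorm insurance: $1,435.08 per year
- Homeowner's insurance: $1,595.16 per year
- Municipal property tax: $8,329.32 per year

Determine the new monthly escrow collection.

School district tax — $1,630.38 × 2 = $3,260.76 per year
Windstorm insurance — $1,435.08 per year
Homeowner's insurance — $1,595.16 per year
Municipal property tax — $8,329.32 per year
Annual escrow total = $3,260.76 + $1,435.08 + $1,595.16 + $8,329.32 = $14,620.32
Monthly escrow = $14,620.32 / 12 = $1,218.36
Monthly shortage recovery: $989.76 / 12 = $82.48
Adjusted monthly = $1,218.36 + $82.48 = $1,300.84

$1,300.84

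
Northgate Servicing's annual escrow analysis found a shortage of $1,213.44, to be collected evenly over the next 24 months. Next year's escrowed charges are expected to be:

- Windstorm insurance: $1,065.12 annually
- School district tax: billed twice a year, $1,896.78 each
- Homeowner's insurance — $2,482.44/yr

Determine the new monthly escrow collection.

Windstorm insurance: $1,065.12 per year
School district tax: $1,896.78 × 2 = $3,793.56 per year
Homeowner's insurance: $2,482.44 per year
Total per year = $7,341.12
Base monthly escrow = $7,341.12 / 12 = $611.76
Shortage per month = $1,213.44 ÷ 24 = $50.56
New monthly escrow = $611.76 + $50.56 = $662.32

$662.32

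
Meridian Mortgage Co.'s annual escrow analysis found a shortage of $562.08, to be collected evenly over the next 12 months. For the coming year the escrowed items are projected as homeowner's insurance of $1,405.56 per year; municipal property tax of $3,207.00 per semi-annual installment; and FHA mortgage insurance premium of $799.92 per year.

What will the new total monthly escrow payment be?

Homeowner's insurance: $1,405.56 per year
Municipal property tax: $3,207.00 × 2 = $6,414.00 per year
FHA mortgage insurance premium: $799.92 per year
Combined annual = $8,619.48
Monthly escrow = $8,619.48 / 12 = $718.29
Shortage spread = $562.08 / 12 = $46.84/mo
Adjusted monthly = $718.29 + $46.84 = $765.13

$765.13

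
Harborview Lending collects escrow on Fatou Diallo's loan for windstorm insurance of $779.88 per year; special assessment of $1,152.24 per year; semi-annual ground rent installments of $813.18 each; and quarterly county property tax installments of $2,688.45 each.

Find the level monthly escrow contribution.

$1,192.69

Windstorm insurance = $779.88 annually
Special assessment = $1,152.24 annually
Ground rent = $813.18 × 2 = $1,626.36 annually
County property tax = $2,688.45 × 4 = $10,753.80 annually
Total annual escrow = $779.88 + $1,152.24 + $1,626.36 + $10,753.80 = $14,312.28
Per month = $14,312.28 ÷ 12 = $1,192.69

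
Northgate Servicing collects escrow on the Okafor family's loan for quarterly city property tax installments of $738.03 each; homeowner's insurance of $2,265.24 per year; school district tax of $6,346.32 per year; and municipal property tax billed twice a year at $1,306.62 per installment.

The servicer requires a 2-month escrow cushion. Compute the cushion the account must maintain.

$2,362.82

City property tax — $738.03 × 4 = $2,952.12/yr
Homeowner's insurance — $2,265.24/yr
School district tax — $6,346.32/yr
Municipal property tax — $1,306.62 × 2 = $2,613.24/yr
Total annual escrow = $2,952.12 + $2,265.24 + $6,346.32 + $2,613.24 = $14,176.92
Per month = $14,176.92 ÷ 12 = $1,181.41
Cushion = 2 × $1,181.41 = $2,362.82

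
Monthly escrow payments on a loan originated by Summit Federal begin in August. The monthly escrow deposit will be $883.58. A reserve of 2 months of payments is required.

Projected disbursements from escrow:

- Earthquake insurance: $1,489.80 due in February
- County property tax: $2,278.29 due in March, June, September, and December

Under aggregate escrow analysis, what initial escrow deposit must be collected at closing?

$3,023.19

Cushion = 2 × $883.58 = $1,767.16
Trial balance (start $0, +$883.58 each month, − disbursements):
  Aug: +$883.58 → $883.58
  Sep: +$883.58 − $2,278.29 → -$511.13
  Oct: +$883.58 → $372.45
  Nov: +$883.58 → $1,256.03
  Dec: +$883.58 − $2,278.29 → -$138.68
  Jan: +$883.58 → $744.90
  Feb: +$883.58 − $1,489.80 → $138.68
  Mar: +$883.58 − $2,278.29 → -$1,256.03
  Apr: +$883.58 → -$372.45
  May: +$883.58 → $511.13
  Jun: +$883.58 − $2,278.29 → -$883.58
  Jul: +$883.58 → $0.00
Lowest trial balance = -$1,256.03 (Mar)
Initial deposit = cushion − low point = $1,767.16 − (-$1,256.03) = $3,023.19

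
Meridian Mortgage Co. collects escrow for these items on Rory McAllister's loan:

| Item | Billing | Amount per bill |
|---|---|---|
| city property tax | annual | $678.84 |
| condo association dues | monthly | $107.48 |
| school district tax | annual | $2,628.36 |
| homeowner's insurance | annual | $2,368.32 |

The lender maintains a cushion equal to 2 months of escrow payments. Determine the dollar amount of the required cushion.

$1,160.88

City property tax — $678.84 per year
Condo association dues — $107.48 × 12 = $1,289.76 per year
School district tax — $2,628.36 per year
Homeowner's insurance — $2,368.32 per year
Total per year = $6,965.28
Monthly = $6,965.28 / 12 = $580.44
Cushion = 2 × $580.44 = $1,160.88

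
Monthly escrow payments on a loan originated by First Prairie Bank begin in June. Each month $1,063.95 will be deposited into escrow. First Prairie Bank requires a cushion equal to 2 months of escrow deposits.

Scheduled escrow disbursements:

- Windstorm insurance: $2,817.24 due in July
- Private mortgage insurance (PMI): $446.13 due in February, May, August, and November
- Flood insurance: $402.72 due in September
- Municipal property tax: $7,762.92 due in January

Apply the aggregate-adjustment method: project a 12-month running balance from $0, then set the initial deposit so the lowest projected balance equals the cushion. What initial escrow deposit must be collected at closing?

Cushion = 2 × $1,063.95 = $2,127.90
Trial balance (start $0, +$1,063.95 each month, − disbursements):
  Jun: +$1,063.95 → $1,063.95
  Jul: +$1,063.95 − $2,817.24 → -$689.34
  Aug: +$1,063.95 − $446.13 → -$71.52
  Sep: +$1,063.95 − $402.72 → $589.71
  Oct: +$1,063.95 → $1,653.66
  Nov: +$1,063.95 − $446.13 → $2,271.48
  Dec: +$1,063.95 → $3,335.43
  Jan: +$1,063.95 − $7,762.92 → -$3,363.54
  Feb: +$1,063.95 − $446.13 → -$2,745.72
  Mar: +$1,063.95 → -$1,681.77
  Apr: +$1,063.95 → -$617.82
  May: +$1,063.95 − $446.13 → $0.00
Lowest trial balance = -$3,363.54 (Jan)
Initial deposit = cushion − low point = $2,127.90 − (-$3,363.54) = $5,491.44

$5,491.44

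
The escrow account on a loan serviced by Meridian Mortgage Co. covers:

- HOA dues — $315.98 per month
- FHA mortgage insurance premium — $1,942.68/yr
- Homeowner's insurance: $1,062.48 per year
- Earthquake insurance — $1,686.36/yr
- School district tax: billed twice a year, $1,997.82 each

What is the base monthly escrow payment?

$1,039.91

HOA dues: $315.98 × 12 = $3,791.76 per year
FHA mortgage insurance premium: $1,942.68 per year
Homeowner's insurance: $1,062.48 per year
Earthquake insurance: $1,686.36 per year
School district tax: $1,997.82 × 2 = $3,995.64 per year
Annual escrow total = $3,791.76 + $1,942.68 + $1,062.48 + $1,686.36 + $3,995.64 = $12,478.92
Monthly = $12,478.92 / 12 = $1,039.91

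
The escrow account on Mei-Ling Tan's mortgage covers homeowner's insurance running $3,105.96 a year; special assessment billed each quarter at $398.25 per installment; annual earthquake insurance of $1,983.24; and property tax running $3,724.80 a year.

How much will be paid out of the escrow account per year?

Homeowner's insurance — $3,105.96 annually
Special assessment — $398.25 × 4 = $1,593.00 annually
Earthquake insurance — $1,983.24 annually
Property tax — $3,724.80 annually
Total per year = $10,407.00

$10,407.00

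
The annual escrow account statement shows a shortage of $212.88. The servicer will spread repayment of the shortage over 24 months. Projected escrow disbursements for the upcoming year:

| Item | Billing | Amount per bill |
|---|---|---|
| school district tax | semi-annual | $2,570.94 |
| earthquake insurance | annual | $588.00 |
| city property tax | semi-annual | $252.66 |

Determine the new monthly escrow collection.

$528.47

School district tax: $2,570.94 × 2 = $5,141.88 annually
Earthquake insurance: $588.00 annually
City property tax: $252.66 × 2 = $505.32 annually
Yearly total = $5,141.88 + $588.00 + $505.32 = $6,235.20
Per month = $6,235.20 ÷ 12 = $519.60
Monthly shortage recovery: $212.88 / 24 = $8.87
New monthly escrow = $519.60 + $8.87 = $528.47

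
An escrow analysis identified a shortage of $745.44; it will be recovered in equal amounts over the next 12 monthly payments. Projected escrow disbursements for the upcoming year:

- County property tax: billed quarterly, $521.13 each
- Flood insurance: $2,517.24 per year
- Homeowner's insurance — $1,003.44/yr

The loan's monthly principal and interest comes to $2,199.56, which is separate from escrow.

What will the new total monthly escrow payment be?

$529.22

County property tax — $521.13 × 4 = $2,084.52
Flood insurance — $2,517.24
Homeowner's insurance — $1,003.44
Yearly total = $5,605.20
Base monthly escrow = $5,605.20 ÷ 12 = $467.10
Shortage spread = $745.44 / 12 = $62.12/mo
Adjusted monthly = $467.10 + $62.12 = $529.22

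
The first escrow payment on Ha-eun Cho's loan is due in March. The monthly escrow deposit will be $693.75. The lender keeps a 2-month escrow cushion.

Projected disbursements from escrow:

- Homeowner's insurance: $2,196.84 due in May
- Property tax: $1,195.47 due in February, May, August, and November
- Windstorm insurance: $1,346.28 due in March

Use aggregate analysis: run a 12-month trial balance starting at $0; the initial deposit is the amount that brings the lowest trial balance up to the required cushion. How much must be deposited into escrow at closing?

$4,044.84

Cushion = 2 × $693.75 = $1,387.50
Trial balance (start $0, +$693.75 each month, − disbursements):
  Mar: +$693.75 − $1,346.28 → -$652.53
  Apr: +$693.75 → $41.22
  May: +$693.75 − $3,392.31 → -$2,657.34
  Jun: +$693.75 → -$1,963.59
  Jul: +$693.75 → -$1,269.84
  Aug: +$693.75 − $1,195.47 → -$1,771.56
  Sep: +$693.75 → -$1,077.81
  Oct: +$693.75 → -$384.06
  Nov: +$693.75 − $1,195.47 → -$885.78
  Dec: +$693.75 → -$192.03
  Jan: +$693.75 → $501.72
  Feb: +$693.75 − $1,195.47 → $0.00
Lowest trial balance = -$2,657.34 (May)
Initial deposit = cushion − low point = $1,387.50 − (-$2,657.34) = $4,044.84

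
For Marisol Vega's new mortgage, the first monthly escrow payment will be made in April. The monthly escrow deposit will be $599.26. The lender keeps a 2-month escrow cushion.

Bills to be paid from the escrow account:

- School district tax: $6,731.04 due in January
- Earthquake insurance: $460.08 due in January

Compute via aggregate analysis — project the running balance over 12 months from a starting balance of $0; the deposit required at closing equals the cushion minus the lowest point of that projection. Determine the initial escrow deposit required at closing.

$2,397.04

Cushion = 2 × $599.26 = $1,198.52
Trial balance (start $0, +$599.26 each month, − disbursements):
  Apr: +$599.26 → $599.26
  May: +$599.26 → $1,198.52
  Jun: +$599.26 → $1,797.78
  Jul: +$599.26 → $2,397.04
  Aug: +$599.26 → $2,996.30
  Sep: +$599.26 → $3,595.56
  Oct: +$599.26 → $4,194.82
  Nov: +$599.26 → $4,794.08
  Dec: +$599.26 → $5,393.34
  Jan: +$599.26 − $7,191.12 → -$1,198.52
  Feb: +$599.26 → -$599.26
  Mar: +$599.26 → $0.00
Lowest trial balance = -$1,198.52 (Jan)
Initial deposit = cushion − low point = $1,198.52 − (-$1,198.52) = $2,397.04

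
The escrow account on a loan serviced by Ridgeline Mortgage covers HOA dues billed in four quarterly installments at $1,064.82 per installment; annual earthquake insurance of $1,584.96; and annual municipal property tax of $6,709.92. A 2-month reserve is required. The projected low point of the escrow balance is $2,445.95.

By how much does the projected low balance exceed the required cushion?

$353.59

HOA dues = $1,064.82 × 4 = $4,259.28/yr
Earthquake insurance = $1,584.96/yr
Municipal property tax = $6,709.92/yr
Total annual escrow = $4,259.28 + $1,584.96 + $6,709.92 = $12,554.16
Base monthly escrow = $12,554.16 / 12 = $1,046.18
Required cushion = 2 × $1,046.18 = $2,092.36
Excess over cushion: $2,445.95 − $2,092.36 = $353.59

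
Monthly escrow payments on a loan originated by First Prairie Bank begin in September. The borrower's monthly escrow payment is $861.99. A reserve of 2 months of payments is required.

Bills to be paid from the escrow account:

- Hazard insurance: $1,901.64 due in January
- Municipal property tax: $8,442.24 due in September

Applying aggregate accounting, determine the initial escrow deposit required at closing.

Cushion = 2 × $861.99 = $1,723.98
Trial balance (start $0, +$861.99 each month, − disbursements):
  Sep: +$861.99 − $8,442.24 → -$7,580.25
  Oct: +$861.99 → -$6,718.26
  Nov: +$861.99 → -$5,856.27
  Dec: +$861.99 → -$4,994.28
  Jan: +$861.99 − $1,901.64 → -$6,033.93
  Feb: +$861.99 → -$5,171.94
  Mar: +$861.99 → -$4,309.95
  Apr: +$861.99 → -$3,447.96
  May: +$861.99 → -$2,585.97
  Jun: +$861.99 → -$1,723.98
  Jul: +$861.99 → -$861.99
  Aug: +$861.99 → $0.00
Lowest trial balance = -$7,580.25 (Sep)
Initial deposit = cushion − low point = $1,723.98 − (-$7,580.25) = $9,304.23

$9,304.23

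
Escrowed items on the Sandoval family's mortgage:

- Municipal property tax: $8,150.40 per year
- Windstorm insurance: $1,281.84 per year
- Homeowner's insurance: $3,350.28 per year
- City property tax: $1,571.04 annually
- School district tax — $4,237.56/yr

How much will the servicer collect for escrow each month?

Municipal property tax — $8,150.40
Windstorm insurance — $1,281.84
Homeowner's insurance — $3,350.28
City property tax — $1,571.04
School district tax — $4,237.56
Total annual escrow = $18,591.12
Per month = $18,591.12 / 12 = $1,549.26

$1,549.26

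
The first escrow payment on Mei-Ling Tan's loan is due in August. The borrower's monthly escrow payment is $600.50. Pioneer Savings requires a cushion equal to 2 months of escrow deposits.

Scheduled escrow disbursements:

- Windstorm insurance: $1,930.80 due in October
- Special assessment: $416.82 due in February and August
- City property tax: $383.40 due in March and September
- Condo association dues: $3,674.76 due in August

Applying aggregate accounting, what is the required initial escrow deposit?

Cushion = 2 × $600.50 = $1,201.00
Trial balance (start $0, +$600.50 each month, − disbursements):
  Aug: +$600.50 − $4,091.58 → -$3,491.08
  Sep: +$600.50 − $383.40 → -$3,273.98
  Oct: +$600.50 − $1,930.80 → -$4,604.28
  Nov: +$600.50 → -$4,003.78
  Dec: +$600.50 → -$3,403.28
  Jan: +$600.50 → -$2,802.78
  Feb: +$600.50 − $416.82 → -$2,619.10
  Mar: +$600.50 − $383.40 → -$2,402.00
  Apr: +$600.50 → -$1,801.50
  May: +$600.50 → -$1,201.00
  Jun: +$600.50 → -$600.50
  Jul: +$600.50 → $0.00
Lowest trial balance = -$4,604.28 (Oct)
Initial deposit = cushion − low point = $1,201.00 − (-$4,604.28) = $5,805.28

$5,805.28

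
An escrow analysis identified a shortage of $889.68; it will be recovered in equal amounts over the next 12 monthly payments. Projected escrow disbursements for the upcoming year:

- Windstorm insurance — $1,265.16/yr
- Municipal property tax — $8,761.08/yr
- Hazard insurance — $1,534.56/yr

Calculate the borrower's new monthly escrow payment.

$1,037.54

Windstorm insurance — $1,265.16 per year
Municipal property tax — $8,761.08 per year
Hazard insurance — $1,534.56 per year
Combined annual = $1,265.16 + $8,761.08 + $1,534.56 = $11,560.80
Monthly = $11,560.80 / 12 = $963.40
Shortage spread = $889.68 / 12 = $74.14/mo
Adjusted monthly = $963.40 + $74.14 = $1,037.54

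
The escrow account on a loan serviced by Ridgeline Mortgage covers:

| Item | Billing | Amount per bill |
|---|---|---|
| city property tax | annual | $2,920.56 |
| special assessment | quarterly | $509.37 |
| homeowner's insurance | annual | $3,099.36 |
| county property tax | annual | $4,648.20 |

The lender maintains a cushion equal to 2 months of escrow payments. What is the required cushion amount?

$2,117.60

City property tax — $2,920.56 per year
Special assessment — $509.37 × 4 = $2,037.48 per year
Homeowner's insurance — $3,099.36 per year
County property tax — $4,648.20 per year
Total per year = $12,705.60
Monthly escrow = $12,705.60 ÷ 12 = $1,058.80
Required cushion = 2 × $1,058.80 = $2,117.60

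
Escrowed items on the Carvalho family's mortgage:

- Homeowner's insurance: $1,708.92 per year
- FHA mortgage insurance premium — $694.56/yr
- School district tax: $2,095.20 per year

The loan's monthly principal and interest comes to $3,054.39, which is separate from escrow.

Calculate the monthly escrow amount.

Homeowner's insurance — $1,708.92
FHA mortgage insurance premium — $694.56
School district tax — $2,095.20
Total annual escrow = $1,708.92 + $694.56 + $2,095.20 = $4,498.68
Per month = $4,498.68 / 12 = $374.89

$374.89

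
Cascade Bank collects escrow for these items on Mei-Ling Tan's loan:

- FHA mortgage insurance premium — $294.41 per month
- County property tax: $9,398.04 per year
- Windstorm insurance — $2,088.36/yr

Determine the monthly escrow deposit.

FHA mortgage insurance premium: $294.41 × 12 = $3,532.92
County property tax: $9,398.04
Windstorm insurance: $2,088.36
Yearly total = $15,019.32
Per month = $15,019.32 / 12 = $1,251.61

$1,251.61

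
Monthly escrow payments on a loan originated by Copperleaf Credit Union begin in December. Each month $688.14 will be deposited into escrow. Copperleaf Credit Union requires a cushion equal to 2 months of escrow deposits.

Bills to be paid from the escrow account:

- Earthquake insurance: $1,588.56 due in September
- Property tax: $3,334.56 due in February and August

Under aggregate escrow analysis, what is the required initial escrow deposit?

$2,752.56

Cushion = 2 × $688.14 = $1,376.28
Trial balance (start $0, +$688.14 each month, − disbursements):
  Dec: +$688.14 → $688.14
  Jan: +$688.14 → $1,376.28
  Feb: +$688.14 − $3,334.56 → -$1,270.14
  Mar: +$688.14 → -$582.00
  Apr: +$688.14 → $106.14
  May: +$688.14 → $794.28
  Jun: +$688.14 → $1,482.42
  Jul: +$688.14 → $2,170.56
  Aug: +$688.14 − $3,334.56 → -$475.86
  Sep: +$688.14 − $1,588.56 → -$1,376.28
  Oct: +$688.14 → -$688.14
  Nov: +$688.14 → $0.00
Lowest trial balance = -$1,376.28 (Sep)
Initial deposit = cushion − low point = $1,376.28 − (-$1,376.28) = $2,752.56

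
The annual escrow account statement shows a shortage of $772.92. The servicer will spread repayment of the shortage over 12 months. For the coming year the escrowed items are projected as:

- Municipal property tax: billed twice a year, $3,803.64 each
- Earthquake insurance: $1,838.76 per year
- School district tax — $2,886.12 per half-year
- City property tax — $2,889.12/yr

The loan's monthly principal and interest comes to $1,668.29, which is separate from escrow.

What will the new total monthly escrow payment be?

$1,573.36

Municipal property tax = $3,803.64 × 2 = $7,607.28 per year
Earthquake insurance = $1,838.76 per year
School district tax = $2,886.12 × 2 = $5,772.24 per year
City property tax = $2,889.12 per year
Total annual escrow = $7,607.28 + $1,838.76 + $5,772.24 + $2,889.12 = $18,107.40
Monthly escrow = $18,107.40 / 12 = $1,508.95
Shortage per month = $772.92 ÷ 12 = $64.41
New monthly escrow = $1,508.95 + $64.41 = $1,573.36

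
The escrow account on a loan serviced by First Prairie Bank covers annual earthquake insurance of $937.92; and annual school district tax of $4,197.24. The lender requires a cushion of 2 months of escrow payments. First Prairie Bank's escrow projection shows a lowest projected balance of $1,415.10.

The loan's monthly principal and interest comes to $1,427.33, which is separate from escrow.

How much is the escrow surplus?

Earthquake insurance — $937.92 per year
School district tax — $4,197.24 per year
Yearly total = $937.92 + $4,197.24 = $5,135.16
Monthly escrow = $5,135.16 / 12 = $427.93
Required reserve = 2 × $427.93 = $855.86
Excess over cushion: $1,415.10 − $855.86 = $559.24

$559.24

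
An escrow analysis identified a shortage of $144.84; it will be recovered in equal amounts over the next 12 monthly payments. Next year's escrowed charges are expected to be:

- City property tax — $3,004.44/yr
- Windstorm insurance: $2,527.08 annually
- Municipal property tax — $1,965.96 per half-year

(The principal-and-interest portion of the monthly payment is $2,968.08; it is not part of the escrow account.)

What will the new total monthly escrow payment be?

$800.69

City property tax — $3,004.44
Windstorm insurance — $2,527.08
Municipal property tax — $1,965.96 × 2 = $3,931.92
Total per year = $3,004.44 + $2,527.08 + $3,931.92 = $9,463.44
Base monthly escrow = $9,463.44 / 12 = $788.62
Shortage per month = $144.84 / 12 = $12.07
Adjusted monthly = $788.62 + $12.07 = $800.69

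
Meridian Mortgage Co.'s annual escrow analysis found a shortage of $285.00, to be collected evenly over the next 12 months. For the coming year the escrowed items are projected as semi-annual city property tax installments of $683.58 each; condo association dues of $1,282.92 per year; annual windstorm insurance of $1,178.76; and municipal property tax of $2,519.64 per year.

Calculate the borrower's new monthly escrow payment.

$552.79

City property tax: $683.58 × 2 = $1,367.16 per year
Condo association dues: $1,282.92 per year
Windstorm insurance: $1,178.76 per year
Municipal property tax: $2,519.64 per year
Total annual escrow = $6,348.48
Monthly escrow = $6,348.48 / 12 = $529.04
Monthly shortage recovery: $285.00 ÷ 12 = $23.75
New monthly escrow = $529.04 + $23.75 = $552.79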